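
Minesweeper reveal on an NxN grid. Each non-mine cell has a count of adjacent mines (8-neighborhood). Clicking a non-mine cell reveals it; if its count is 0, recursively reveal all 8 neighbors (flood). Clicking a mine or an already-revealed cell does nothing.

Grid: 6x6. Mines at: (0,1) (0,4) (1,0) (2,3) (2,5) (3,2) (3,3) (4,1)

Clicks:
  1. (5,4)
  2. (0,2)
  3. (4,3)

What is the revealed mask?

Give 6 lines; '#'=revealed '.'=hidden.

Click 1 (5,4) count=0: revealed 10 new [(3,4) (3,5) (4,2) (4,3) (4,4) (4,5) (5,2) (5,3) (5,4) (5,5)] -> total=10
Click 2 (0,2) count=1: revealed 1 new [(0,2)] -> total=11
Click 3 (4,3) count=2: revealed 0 new [(none)] -> total=11

Answer: ..#...
......
......
....##
..####
..####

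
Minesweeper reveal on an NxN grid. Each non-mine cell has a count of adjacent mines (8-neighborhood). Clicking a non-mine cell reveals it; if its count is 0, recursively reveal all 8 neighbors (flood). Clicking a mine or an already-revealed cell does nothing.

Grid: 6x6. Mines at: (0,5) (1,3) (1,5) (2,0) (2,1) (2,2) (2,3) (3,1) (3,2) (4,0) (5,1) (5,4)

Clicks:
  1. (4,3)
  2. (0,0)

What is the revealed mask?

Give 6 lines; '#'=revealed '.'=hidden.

Click 1 (4,3) count=2: revealed 1 new [(4,3)] -> total=1
Click 2 (0,0) count=0: revealed 6 new [(0,0) (0,1) (0,2) (1,0) (1,1) (1,2)] -> total=7

Answer: ###...
###...
......
......
...#..
......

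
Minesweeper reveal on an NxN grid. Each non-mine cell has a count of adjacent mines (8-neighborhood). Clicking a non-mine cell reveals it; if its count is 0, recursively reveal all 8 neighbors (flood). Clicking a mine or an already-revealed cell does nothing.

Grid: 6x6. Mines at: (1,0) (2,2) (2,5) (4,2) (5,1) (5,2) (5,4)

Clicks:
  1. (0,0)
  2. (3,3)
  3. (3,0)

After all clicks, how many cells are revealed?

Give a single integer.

Click 1 (0,0) count=1: revealed 1 new [(0,0)] -> total=1
Click 2 (3,3) count=2: revealed 1 new [(3,3)] -> total=2
Click 3 (3,0) count=0: revealed 6 new [(2,0) (2,1) (3,0) (3,1) (4,0) (4,1)] -> total=8

Answer: 8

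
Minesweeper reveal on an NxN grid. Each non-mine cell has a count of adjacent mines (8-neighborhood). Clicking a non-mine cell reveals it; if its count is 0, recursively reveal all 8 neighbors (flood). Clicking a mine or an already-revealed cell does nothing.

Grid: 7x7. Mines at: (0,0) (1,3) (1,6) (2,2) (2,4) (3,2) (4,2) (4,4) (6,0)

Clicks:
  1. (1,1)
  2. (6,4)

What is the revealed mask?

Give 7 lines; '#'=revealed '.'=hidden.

Answer: .......
.#.....
.....##
.....##
.....##
.######
.######

Derivation:
Click 1 (1,1) count=2: revealed 1 new [(1,1)] -> total=1
Click 2 (6,4) count=0: revealed 18 new [(2,5) (2,6) (3,5) (3,6) (4,5) (4,6) (5,1) (5,2) (5,3) (5,4) (5,5) (5,6) (6,1) (6,2) (6,3) (6,4) (6,5) (6,6)] -> total=19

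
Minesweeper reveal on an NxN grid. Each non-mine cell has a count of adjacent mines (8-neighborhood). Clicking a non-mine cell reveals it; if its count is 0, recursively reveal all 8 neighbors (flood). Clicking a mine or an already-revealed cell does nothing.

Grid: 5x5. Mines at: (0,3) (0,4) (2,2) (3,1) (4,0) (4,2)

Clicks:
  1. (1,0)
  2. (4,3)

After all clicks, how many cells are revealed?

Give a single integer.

Click 1 (1,0) count=0: revealed 8 new [(0,0) (0,1) (0,2) (1,0) (1,1) (1,2) (2,0) (2,1)] -> total=8
Click 2 (4,3) count=1: revealed 1 new [(4,3)] -> total=9

Answer: 9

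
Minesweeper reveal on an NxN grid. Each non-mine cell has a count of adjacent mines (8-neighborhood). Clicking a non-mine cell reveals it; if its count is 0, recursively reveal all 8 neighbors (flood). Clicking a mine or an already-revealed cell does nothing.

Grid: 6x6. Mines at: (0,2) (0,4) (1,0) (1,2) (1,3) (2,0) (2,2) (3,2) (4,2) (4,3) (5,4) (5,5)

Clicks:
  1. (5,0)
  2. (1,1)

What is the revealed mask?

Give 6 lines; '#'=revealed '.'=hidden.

Click 1 (5,0) count=0: revealed 6 new [(3,0) (3,1) (4,0) (4,1) (5,0) (5,1)] -> total=6
Click 2 (1,1) count=5: revealed 1 new [(1,1)] -> total=7

Answer: ......
.#....
......
##....
##....
##....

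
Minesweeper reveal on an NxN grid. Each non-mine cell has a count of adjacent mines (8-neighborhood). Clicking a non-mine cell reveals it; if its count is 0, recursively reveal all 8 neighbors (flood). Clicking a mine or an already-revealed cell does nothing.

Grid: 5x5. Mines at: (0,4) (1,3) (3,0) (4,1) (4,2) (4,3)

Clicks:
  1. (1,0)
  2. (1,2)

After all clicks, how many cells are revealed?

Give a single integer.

Click 1 (1,0) count=0: revealed 9 new [(0,0) (0,1) (0,2) (1,0) (1,1) (1,2) (2,0) (2,1) (2,2)] -> total=9
Click 2 (1,2) count=1: revealed 0 new [(none)] -> total=9

Answer: 9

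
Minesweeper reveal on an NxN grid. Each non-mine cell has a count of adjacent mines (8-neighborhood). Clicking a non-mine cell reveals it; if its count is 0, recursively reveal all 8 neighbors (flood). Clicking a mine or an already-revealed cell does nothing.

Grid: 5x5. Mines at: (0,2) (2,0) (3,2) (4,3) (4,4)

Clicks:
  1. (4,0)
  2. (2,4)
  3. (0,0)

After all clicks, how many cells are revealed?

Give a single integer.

Answer: 16

Derivation:
Click 1 (4,0) count=0: revealed 4 new [(3,0) (3,1) (4,0) (4,1)] -> total=4
Click 2 (2,4) count=0: revealed 8 new [(0,3) (0,4) (1,3) (1,4) (2,3) (2,4) (3,3) (3,4)] -> total=12
Click 3 (0,0) count=0: revealed 4 new [(0,0) (0,1) (1,0) (1,1)] -> total=16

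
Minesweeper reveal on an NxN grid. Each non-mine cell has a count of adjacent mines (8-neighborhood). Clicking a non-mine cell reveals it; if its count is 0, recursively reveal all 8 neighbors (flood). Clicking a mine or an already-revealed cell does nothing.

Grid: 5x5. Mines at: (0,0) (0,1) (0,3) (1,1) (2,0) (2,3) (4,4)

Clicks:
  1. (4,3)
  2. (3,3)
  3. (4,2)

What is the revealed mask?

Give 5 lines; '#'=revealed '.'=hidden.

Click 1 (4,3) count=1: revealed 1 new [(4,3)] -> total=1
Click 2 (3,3) count=2: revealed 1 new [(3,3)] -> total=2
Click 3 (4,2) count=0: revealed 6 new [(3,0) (3,1) (3,2) (4,0) (4,1) (4,2)] -> total=8

Answer: .....
.....
.....
####.
####.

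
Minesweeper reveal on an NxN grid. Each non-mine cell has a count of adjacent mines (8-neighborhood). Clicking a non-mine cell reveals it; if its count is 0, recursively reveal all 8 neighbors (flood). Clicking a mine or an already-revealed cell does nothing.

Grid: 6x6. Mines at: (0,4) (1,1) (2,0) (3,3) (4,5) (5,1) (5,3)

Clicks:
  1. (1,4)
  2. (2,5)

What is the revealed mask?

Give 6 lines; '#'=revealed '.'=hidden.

Answer: ......
....##
....##
....##
......
......

Derivation:
Click 1 (1,4) count=1: revealed 1 new [(1,4)] -> total=1
Click 2 (2,5) count=0: revealed 5 new [(1,5) (2,4) (2,5) (3,4) (3,5)] -> total=6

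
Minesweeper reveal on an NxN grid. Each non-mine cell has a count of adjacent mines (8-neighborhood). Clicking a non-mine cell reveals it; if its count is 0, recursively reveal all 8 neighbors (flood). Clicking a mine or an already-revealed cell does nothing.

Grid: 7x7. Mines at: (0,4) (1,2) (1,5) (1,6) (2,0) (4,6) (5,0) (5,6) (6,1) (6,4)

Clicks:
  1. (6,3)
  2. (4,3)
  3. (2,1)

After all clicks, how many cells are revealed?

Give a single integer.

Click 1 (6,3) count=1: revealed 1 new [(6,3)] -> total=1
Click 2 (4,3) count=0: revealed 20 new [(2,1) (2,2) (2,3) (2,4) (2,5) (3,1) (3,2) (3,3) (3,4) (3,5) (4,1) (4,2) (4,3) (4,4) (4,5) (5,1) (5,2) (5,3) (5,4) (5,5)] -> total=21
Click 3 (2,1) count=2: revealed 0 new [(none)] -> total=21

Answer: 21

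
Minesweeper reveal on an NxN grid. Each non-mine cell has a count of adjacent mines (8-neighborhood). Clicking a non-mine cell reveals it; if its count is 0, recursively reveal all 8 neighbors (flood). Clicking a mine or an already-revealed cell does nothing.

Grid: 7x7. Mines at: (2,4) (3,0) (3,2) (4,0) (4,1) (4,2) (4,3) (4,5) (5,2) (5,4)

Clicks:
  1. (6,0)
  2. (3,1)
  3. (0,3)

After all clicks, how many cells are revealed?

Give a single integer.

Answer: 27

Derivation:
Click 1 (6,0) count=0: revealed 4 new [(5,0) (5,1) (6,0) (6,1)] -> total=4
Click 2 (3,1) count=5: revealed 1 new [(3,1)] -> total=5
Click 3 (0,3) count=0: revealed 22 new [(0,0) (0,1) (0,2) (0,3) (0,4) (0,5) (0,6) (1,0) (1,1) (1,2) (1,3) (1,4) (1,5) (1,6) (2,0) (2,1) (2,2) (2,3) (2,5) (2,6) (3,5) (3,6)] -> total=27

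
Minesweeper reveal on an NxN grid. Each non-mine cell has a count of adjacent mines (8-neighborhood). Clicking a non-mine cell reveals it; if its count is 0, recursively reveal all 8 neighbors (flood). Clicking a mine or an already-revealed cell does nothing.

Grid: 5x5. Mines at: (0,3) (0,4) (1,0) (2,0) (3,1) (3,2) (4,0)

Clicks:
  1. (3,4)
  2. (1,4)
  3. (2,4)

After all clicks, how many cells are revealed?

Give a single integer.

Click 1 (3,4) count=0: revealed 8 new [(1,3) (1,4) (2,3) (2,4) (3,3) (3,4) (4,3) (4,4)] -> total=8
Click 2 (1,4) count=2: revealed 0 new [(none)] -> total=8
Click 3 (2,4) count=0: revealed 0 new [(none)] -> total=8

Answer: 8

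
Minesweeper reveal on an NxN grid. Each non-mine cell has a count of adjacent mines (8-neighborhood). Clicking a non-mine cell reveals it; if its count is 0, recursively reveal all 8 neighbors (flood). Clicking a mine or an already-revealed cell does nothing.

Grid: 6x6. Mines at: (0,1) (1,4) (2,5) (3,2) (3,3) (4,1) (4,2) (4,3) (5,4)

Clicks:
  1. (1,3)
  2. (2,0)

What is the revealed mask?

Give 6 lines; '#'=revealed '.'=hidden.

Click 1 (1,3) count=1: revealed 1 new [(1,3)] -> total=1
Click 2 (2,0) count=0: revealed 6 new [(1,0) (1,1) (2,0) (2,1) (3,0) (3,1)] -> total=7

Answer: ......
##.#..
##....
##....
......
......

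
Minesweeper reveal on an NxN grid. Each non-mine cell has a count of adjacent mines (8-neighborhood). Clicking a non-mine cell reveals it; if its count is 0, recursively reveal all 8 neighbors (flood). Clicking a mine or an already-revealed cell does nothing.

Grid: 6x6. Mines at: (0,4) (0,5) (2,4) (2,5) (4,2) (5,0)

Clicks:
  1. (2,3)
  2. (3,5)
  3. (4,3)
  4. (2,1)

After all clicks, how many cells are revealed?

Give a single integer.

Click 1 (2,3) count=1: revealed 1 new [(2,3)] -> total=1
Click 2 (3,5) count=2: revealed 1 new [(3,5)] -> total=2
Click 3 (4,3) count=1: revealed 1 new [(4,3)] -> total=3
Click 4 (2,1) count=0: revealed 17 new [(0,0) (0,1) (0,2) (0,3) (1,0) (1,1) (1,2) (1,3) (2,0) (2,1) (2,2) (3,0) (3,1) (3,2) (3,3) (4,0) (4,1)] -> total=20

Answer: 20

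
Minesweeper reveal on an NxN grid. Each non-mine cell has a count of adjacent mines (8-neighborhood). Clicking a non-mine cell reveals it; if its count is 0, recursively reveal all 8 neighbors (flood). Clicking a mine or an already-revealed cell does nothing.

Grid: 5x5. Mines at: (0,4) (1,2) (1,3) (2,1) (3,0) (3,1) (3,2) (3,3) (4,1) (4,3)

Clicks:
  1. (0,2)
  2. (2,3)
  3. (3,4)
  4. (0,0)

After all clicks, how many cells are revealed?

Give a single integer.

Click 1 (0,2) count=2: revealed 1 new [(0,2)] -> total=1
Click 2 (2,3) count=4: revealed 1 new [(2,3)] -> total=2
Click 3 (3,4) count=2: revealed 1 new [(3,4)] -> total=3
Click 4 (0,0) count=0: revealed 4 new [(0,0) (0,1) (1,0) (1,1)] -> total=7

Answer: 7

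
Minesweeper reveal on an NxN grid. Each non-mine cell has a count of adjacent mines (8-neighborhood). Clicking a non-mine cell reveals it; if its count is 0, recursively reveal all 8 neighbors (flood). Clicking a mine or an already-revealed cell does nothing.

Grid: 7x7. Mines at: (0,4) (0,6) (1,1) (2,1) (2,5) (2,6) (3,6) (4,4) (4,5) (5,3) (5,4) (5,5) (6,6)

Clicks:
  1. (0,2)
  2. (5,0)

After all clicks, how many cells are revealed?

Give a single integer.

Click 1 (0,2) count=1: revealed 1 new [(0,2)] -> total=1
Click 2 (5,0) count=0: revealed 12 new [(3,0) (3,1) (3,2) (4,0) (4,1) (4,2) (5,0) (5,1) (5,2) (6,0) (6,1) (6,2)] -> total=13

Answer: 13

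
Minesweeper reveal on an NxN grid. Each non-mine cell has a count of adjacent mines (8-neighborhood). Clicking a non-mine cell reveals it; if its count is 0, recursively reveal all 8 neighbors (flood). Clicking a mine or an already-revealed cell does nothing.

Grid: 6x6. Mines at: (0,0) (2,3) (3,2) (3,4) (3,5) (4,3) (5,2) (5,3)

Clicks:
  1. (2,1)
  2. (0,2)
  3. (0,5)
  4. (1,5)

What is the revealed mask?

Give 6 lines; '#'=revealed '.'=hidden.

Answer: .#####
.#####
.#..##
......
......
......

Derivation:
Click 1 (2,1) count=1: revealed 1 new [(2,1)] -> total=1
Click 2 (0,2) count=0: revealed 12 new [(0,1) (0,2) (0,3) (0,4) (0,5) (1,1) (1,2) (1,3) (1,4) (1,5) (2,4) (2,5)] -> total=13
Click 3 (0,5) count=0: revealed 0 new [(none)] -> total=13
Click 4 (1,5) count=0: revealed 0 new [(none)] -> total=13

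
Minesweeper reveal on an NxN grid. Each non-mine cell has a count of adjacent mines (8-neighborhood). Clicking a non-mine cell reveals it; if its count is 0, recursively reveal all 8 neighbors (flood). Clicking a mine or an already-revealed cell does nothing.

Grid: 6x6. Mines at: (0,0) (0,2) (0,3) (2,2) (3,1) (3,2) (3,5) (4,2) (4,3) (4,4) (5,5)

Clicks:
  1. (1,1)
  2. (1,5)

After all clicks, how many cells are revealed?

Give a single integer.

Answer: 7

Derivation:
Click 1 (1,1) count=3: revealed 1 new [(1,1)] -> total=1
Click 2 (1,5) count=0: revealed 6 new [(0,4) (0,5) (1,4) (1,5) (2,4) (2,5)] -> total=7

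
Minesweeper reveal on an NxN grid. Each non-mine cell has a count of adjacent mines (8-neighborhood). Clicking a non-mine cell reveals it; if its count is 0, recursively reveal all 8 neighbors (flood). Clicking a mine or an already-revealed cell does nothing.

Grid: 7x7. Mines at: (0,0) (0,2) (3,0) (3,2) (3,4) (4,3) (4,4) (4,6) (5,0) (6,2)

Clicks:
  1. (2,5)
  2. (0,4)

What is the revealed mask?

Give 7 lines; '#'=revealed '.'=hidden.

Click 1 (2,5) count=1: revealed 1 new [(2,5)] -> total=1
Click 2 (0,4) count=0: revealed 13 new [(0,3) (0,4) (0,5) (0,6) (1,3) (1,4) (1,5) (1,6) (2,3) (2,4) (2,6) (3,5) (3,6)] -> total=14

Answer: ...####
...####
...####
.....##
.......
.......
.......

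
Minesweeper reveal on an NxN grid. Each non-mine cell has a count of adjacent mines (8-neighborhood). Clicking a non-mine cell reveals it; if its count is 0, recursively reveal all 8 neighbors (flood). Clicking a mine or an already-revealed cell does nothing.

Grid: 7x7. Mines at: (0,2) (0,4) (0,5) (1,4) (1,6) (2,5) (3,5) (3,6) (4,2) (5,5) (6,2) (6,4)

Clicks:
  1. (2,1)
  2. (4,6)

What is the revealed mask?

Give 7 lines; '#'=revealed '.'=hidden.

Click 1 (2,1) count=0: revealed 20 new [(0,0) (0,1) (1,0) (1,1) (1,2) (1,3) (2,0) (2,1) (2,2) (2,3) (3,0) (3,1) (3,2) (3,3) (4,0) (4,1) (5,0) (5,1) (6,0) (6,1)] -> total=20
Click 2 (4,6) count=3: revealed 1 new [(4,6)] -> total=21

Answer: ##.....
####...
####...
####...
##....#
##.....
##.....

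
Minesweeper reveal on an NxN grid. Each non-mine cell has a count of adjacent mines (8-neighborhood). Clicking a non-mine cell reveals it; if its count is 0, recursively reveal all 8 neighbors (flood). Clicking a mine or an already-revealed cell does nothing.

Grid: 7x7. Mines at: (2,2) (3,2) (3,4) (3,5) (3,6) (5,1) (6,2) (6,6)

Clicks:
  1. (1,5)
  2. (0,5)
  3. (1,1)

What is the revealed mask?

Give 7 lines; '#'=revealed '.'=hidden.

Answer: #######
#######
##.####
##.....
##.....
.......
.......

Derivation:
Click 1 (1,5) count=0: revealed 24 new [(0,0) (0,1) (0,2) (0,3) (0,4) (0,5) (0,6) (1,0) (1,1) (1,2) (1,3) (1,4) (1,5) (1,6) (2,0) (2,1) (2,3) (2,4) (2,5) (2,6) (3,0) (3,1) (4,0) (4,1)] -> total=24
Click 2 (0,5) count=0: revealed 0 new [(none)] -> total=24
Click 3 (1,1) count=1: revealed 0 new [(none)] -> total=24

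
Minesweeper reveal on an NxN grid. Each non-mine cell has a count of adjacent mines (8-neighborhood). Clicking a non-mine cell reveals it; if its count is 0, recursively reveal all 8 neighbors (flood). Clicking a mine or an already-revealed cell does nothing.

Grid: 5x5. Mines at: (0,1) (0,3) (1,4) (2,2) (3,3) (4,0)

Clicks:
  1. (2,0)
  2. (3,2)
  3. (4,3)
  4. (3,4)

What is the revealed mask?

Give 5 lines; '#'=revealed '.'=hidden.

Click 1 (2,0) count=0: revealed 6 new [(1,0) (1,1) (2,0) (2,1) (3,0) (3,1)] -> total=6
Click 2 (3,2) count=2: revealed 1 new [(3,2)] -> total=7
Click 3 (4,3) count=1: revealed 1 new [(4,3)] -> total=8
Click 4 (3,4) count=1: revealed 1 new [(3,4)] -> total=9

Answer: .....
##...
##...
###.#
...#.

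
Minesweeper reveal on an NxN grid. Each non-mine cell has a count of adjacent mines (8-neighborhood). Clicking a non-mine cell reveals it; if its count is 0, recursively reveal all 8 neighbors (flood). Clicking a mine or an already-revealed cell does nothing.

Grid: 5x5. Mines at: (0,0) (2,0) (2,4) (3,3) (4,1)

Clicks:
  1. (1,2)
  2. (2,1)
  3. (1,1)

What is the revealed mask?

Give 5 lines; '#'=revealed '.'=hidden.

Click 1 (1,2) count=0: revealed 11 new [(0,1) (0,2) (0,3) (0,4) (1,1) (1,2) (1,3) (1,4) (2,1) (2,2) (2,3)] -> total=11
Click 2 (2,1) count=1: revealed 0 new [(none)] -> total=11
Click 3 (1,1) count=2: revealed 0 new [(none)] -> total=11

Answer: .####
.####
.###.
.....
.....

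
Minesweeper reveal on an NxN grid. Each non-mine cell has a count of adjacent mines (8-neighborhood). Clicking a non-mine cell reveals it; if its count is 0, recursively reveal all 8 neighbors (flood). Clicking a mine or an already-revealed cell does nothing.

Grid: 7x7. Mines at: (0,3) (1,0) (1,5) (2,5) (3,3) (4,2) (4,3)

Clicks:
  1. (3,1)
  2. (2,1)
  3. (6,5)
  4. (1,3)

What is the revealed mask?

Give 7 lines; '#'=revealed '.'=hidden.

Answer: .......
...#...
##.....
##..###
##..###
#######
#######

Derivation:
Click 1 (3,1) count=1: revealed 1 new [(3,1)] -> total=1
Click 2 (2,1) count=1: revealed 1 new [(2,1)] -> total=2
Click 3 (6,5) count=0: revealed 24 new [(2,0) (3,0) (3,4) (3,5) (3,6) (4,0) (4,1) (4,4) (4,5) (4,6) (5,0) (5,1) (5,2) (5,3) (5,4) (5,5) (5,6) (6,0) (6,1) (6,2) (6,3) (6,4) (6,5) (6,6)] -> total=26
Click 4 (1,3) count=1: revealed 1 new [(1,3)] -> total=27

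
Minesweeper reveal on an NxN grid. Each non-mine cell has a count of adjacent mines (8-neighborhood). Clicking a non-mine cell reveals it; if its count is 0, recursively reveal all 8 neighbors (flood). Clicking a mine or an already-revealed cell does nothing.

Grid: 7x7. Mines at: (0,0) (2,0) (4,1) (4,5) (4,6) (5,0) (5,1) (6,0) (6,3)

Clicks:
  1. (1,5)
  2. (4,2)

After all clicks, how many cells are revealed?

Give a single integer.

Answer: 30

Derivation:
Click 1 (1,5) count=0: revealed 30 new [(0,1) (0,2) (0,3) (0,4) (0,5) (0,6) (1,1) (1,2) (1,3) (1,4) (1,5) (1,6) (2,1) (2,2) (2,3) (2,4) (2,5) (2,6) (3,1) (3,2) (3,3) (3,4) (3,5) (3,6) (4,2) (4,3) (4,4) (5,2) (5,3) (5,4)] -> total=30
Click 2 (4,2) count=2: revealed 0 new [(none)] -> total=30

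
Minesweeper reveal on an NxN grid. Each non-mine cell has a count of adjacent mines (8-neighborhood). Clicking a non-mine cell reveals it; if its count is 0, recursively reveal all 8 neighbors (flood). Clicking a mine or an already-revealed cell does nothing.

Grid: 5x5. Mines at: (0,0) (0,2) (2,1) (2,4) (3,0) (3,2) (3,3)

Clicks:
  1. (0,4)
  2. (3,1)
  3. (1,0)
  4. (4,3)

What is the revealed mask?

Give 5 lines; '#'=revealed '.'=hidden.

Click 1 (0,4) count=0: revealed 4 new [(0,3) (0,4) (1,3) (1,4)] -> total=4
Click 2 (3,1) count=3: revealed 1 new [(3,1)] -> total=5
Click 3 (1,0) count=2: revealed 1 new [(1,0)] -> total=6
Click 4 (4,3) count=2: revealed 1 new [(4,3)] -> total=7

Answer: ...##
#..##
.....
.#...
...#.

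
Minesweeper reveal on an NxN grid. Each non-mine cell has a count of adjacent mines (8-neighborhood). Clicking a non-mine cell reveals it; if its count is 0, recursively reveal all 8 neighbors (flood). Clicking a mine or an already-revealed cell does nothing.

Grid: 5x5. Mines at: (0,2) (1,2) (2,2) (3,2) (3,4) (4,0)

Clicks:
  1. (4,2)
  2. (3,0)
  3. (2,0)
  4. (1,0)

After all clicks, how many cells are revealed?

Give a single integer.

Click 1 (4,2) count=1: revealed 1 new [(4,2)] -> total=1
Click 2 (3,0) count=1: revealed 1 new [(3,0)] -> total=2
Click 3 (2,0) count=0: revealed 7 new [(0,0) (0,1) (1,0) (1,1) (2,0) (2,1) (3,1)] -> total=9
Click 4 (1,0) count=0: revealed 0 new [(none)] -> total=9

Answer: 9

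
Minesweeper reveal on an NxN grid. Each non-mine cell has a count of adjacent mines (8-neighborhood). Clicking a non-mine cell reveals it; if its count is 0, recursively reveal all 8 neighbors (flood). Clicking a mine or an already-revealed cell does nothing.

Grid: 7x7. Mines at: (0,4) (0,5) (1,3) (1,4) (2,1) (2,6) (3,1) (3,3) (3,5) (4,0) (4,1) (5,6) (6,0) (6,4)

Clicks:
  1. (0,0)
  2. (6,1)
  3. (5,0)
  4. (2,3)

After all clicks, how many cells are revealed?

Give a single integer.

Answer: 9

Derivation:
Click 1 (0,0) count=0: revealed 6 new [(0,0) (0,1) (0,2) (1,0) (1,1) (1,2)] -> total=6
Click 2 (6,1) count=1: revealed 1 new [(6,1)] -> total=7
Click 3 (5,0) count=3: revealed 1 new [(5,0)] -> total=8
Click 4 (2,3) count=3: revealed 1 new [(2,3)] -> total=9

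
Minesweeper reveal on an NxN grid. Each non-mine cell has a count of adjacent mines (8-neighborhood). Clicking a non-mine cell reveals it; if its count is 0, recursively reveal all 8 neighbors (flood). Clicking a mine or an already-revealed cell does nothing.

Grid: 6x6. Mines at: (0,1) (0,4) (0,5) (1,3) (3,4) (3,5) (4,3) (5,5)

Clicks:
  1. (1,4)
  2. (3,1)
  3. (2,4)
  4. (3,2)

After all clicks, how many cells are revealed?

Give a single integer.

Click 1 (1,4) count=3: revealed 1 new [(1,4)] -> total=1
Click 2 (3,1) count=0: revealed 15 new [(1,0) (1,1) (1,2) (2,0) (2,1) (2,2) (3,0) (3,1) (3,2) (4,0) (4,1) (4,2) (5,0) (5,1) (5,2)] -> total=16
Click 3 (2,4) count=3: revealed 1 new [(2,4)] -> total=17
Click 4 (3,2) count=1: revealed 0 new [(none)] -> total=17

Answer: 17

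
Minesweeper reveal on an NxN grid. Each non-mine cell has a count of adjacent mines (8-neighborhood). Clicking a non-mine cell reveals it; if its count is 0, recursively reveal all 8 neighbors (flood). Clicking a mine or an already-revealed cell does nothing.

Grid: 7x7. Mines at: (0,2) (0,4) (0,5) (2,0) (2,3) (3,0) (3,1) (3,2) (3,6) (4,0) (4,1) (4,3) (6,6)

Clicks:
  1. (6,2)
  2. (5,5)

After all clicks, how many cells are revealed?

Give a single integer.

Answer: 12

Derivation:
Click 1 (6,2) count=0: revealed 12 new [(5,0) (5,1) (5,2) (5,3) (5,4) (5,5) (6,0) (6,1) (6,2) (6,3) (6,4) (6,5)] -> total=12
Click 2 (5,5) count=1: revealed 0 new [(none)] -> total=12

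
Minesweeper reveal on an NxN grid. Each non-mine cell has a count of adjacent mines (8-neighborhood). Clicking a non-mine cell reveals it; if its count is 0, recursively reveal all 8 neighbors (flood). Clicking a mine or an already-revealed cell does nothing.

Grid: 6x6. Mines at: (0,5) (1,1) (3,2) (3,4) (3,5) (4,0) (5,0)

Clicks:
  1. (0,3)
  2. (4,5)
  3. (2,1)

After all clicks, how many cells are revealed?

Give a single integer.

Click 1 (0,3) count=0: revealed 9 new [(0,2) (0,3) (0,4) (1,2) (1,3) (1,4) (2,2) (2,3) (2,4)] -> total=9
Click 2 (4,5) count=2: revealed 1 new [(4,5)] -> total=10
Click 3 (2,1) count=2: revealed 1 new [(2,1)] -> total=11

Answer: 11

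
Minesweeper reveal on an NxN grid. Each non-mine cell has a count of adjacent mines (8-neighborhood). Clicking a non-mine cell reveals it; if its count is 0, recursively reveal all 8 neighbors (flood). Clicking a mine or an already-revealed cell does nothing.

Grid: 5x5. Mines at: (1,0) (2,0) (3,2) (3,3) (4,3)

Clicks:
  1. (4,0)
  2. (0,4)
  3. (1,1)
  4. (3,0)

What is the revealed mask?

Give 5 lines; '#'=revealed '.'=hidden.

Answer: .####
.####
.####
##...
##...

Derivation:
Click 1 (4,0) count=0: revealed 4 new [(3,0) (3,1) (4,0) (4,1)] -> total=4
Click 2 (0,4) count=0: revealed 12 new [(0,1) (0,2) (0,3) (0,4) (1,1) (1,2) (1,3) (1,4) (2,1) (2,2) (2,3) (2,4)] -> total=16
Click 3 (1,1) count=2: revealed 0 new [(none)] -> total=16
Click 4 (3,0) count=1: revealed 0 new [(none)] -> total=16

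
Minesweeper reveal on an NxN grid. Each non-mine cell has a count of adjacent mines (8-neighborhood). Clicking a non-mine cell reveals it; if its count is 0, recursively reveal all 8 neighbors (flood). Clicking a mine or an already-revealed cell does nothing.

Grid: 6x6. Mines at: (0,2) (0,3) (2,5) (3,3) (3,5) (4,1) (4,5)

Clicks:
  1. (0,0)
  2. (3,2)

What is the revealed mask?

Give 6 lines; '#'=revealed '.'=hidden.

Click 1 (0,0) count=0: revealed 11 new [(0,0) (0,1) (1,0) (1,1) (1,2) (2,0) (2,1) (2,2) (3,0) (3,1) (3,2)] -> total=11
Click 2 (3,2) count=2: revealed 0 new [(none)] -> total=11

Answer: ##....
###...
###...
###...
......
......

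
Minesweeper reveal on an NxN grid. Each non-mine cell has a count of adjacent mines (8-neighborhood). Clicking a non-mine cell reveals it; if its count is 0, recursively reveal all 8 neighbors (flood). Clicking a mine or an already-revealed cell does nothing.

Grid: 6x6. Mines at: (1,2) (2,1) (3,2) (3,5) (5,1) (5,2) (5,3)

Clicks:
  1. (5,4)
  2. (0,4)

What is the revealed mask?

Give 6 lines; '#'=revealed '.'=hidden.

Answer: ...###
...###
...###
......
......
....#.

Derivation:
Click 1 (5,4) count=1: revealed 1 new [(5,4)] -> total=1
Click 2 (0,4) count=0: revealed 9 new [(0,3) (0,4) (0,5) (1,3) (1,4) (1,5) (2,3) (2,4) (2,5)] -> total=10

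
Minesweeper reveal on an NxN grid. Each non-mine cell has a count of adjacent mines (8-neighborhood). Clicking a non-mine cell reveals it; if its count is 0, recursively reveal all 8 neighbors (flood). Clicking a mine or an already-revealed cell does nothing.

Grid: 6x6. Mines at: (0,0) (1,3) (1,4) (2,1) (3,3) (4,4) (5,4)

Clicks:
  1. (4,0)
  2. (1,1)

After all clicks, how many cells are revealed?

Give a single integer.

Answer: 12

Derivation:
Click 1 (4,0) count=0: revealed 11 new [(3,0) (3,1) (3,2) (4,0) (4,1) (4,2) (4,3) (5,0) (5,1) (5,2) (5,3)] -> total=11
Click 2 (1,1) count=2: revealed 1 new [(1,1)] -> total=12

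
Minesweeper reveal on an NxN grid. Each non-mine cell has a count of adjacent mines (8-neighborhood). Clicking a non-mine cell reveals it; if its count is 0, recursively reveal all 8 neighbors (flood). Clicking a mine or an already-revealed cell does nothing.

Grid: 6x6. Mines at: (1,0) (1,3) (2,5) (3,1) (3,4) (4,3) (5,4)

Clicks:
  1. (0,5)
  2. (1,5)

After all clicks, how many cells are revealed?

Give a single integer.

Click 1 (0,5) count=0: revealed 4 new [(0,4) (0,5) (1,4) (1,5)] -> total=4
Click 2 (1,5) count=1: revealed 0 new [(none)] -> total=4

Answer: 4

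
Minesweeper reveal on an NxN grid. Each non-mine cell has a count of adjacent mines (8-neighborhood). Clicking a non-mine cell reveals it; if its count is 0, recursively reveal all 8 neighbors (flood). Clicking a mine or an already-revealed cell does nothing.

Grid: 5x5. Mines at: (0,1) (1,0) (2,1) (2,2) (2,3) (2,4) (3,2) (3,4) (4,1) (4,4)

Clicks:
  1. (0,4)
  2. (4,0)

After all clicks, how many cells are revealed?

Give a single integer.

Click 1 (0,4) count=0: revealed 6 new [(0,2) (0,3) (0,4) (1,2) (1,3) (1,4)] -> total=6
Click 2 (4,0) count=1: revealed 1 new [(4,0)] -> total=7

Answer: 7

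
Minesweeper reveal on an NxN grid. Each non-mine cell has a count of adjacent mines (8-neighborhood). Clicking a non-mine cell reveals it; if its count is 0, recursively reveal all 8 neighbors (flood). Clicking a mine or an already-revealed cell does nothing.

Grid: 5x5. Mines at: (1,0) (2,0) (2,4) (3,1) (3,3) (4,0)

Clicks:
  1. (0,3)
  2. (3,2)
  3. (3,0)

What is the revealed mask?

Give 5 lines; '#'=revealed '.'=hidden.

Answer: .####
.####
.###.
#.#..
.....

Derivation:
Click 1 (0,3) count=0: revealed 11 new [(0,1) (0,2) (0,3) (0,4) (1,1) (1,2) (1,3) (1,4) (2,1) (2,2) (2,3)] -> total=11
Click 2 (3,2) count=2: revealed 1 new [(3,2)] -> total=12
Click 3 (3,0) count=3: revealed 1 new [(3,0)] -> total=13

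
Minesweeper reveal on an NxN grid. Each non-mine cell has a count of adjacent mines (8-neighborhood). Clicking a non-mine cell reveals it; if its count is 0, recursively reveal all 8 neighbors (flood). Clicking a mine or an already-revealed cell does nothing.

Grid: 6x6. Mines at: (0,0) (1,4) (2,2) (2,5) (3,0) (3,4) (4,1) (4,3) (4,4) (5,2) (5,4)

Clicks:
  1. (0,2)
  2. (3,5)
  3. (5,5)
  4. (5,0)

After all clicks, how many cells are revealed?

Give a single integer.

Click 1 (0,2) count=0: revealed 6 new [(0,1) (0,2) (0,3) (1,1) (1,2) (1,3)] -> total=6
Click 2 (3,5) count=3: revealed 1 new [(3,5)] -> total=7
Click 3 (5,5) count=2: revealed 1 new [(5,5)] -> total=8
Click 4 (5,0) count=1: revealed 1 new [(5,0)] -> total=9

Answer: 9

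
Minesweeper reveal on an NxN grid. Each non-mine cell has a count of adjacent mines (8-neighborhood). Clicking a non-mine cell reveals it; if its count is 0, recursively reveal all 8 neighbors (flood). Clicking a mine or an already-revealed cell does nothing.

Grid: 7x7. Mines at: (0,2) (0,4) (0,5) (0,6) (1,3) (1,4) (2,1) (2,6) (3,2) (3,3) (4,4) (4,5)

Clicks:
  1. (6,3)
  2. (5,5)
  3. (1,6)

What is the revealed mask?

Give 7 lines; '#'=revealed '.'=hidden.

Answer: .......
......#
.......
##.....
####...
#######
#######

Derivation:
Click 1 (6,3) count=0: revealed 20 new [(3,0) (3,1) (4,0) (4,1) (4,2) (4,3) (5,0) (5,1) (5,2) (5,3) (5,4) (5,5) (5,6) (6,0) (6,1) (6,2) (6,3) (6,4) (6,5) (6,6)] -> total=20
Click 2 (5,5) count=2: revealed 0 new [(none)] -> total=20
Click 3 (1,6) count=3: revealed 1 new [(1,6)] -> total=21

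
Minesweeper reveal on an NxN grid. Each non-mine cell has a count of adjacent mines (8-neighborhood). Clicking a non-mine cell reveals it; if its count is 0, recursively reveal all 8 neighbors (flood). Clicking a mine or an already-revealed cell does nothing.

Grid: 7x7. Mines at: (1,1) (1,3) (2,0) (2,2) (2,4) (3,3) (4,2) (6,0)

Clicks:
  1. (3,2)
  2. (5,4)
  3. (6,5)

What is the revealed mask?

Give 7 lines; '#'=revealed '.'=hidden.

Click 1 (3,2) count=3: revealed 1 new [(3,2)] -> total=1
Click 2 (5,4) count=0: revealed 27 new [(0,4) (0,5) (0,6) (1,4) (1,5) (1,6) (2,5) (2,6) (3,4) (3,5) (3,6) (4,3) (4,4) (4,5) (4,6) (5,1) (5,2) (5,3) (5,4) (5,5) (5,6) (6,1) (6,2) (6,3) (6,4) (6,5) (6,6)] -> total=28
Click 3 (6,5) count=0: revealed 0 new [(none)] -> total=28

Answer: ....###
....###
.....##
..#.###
...####
.######
.######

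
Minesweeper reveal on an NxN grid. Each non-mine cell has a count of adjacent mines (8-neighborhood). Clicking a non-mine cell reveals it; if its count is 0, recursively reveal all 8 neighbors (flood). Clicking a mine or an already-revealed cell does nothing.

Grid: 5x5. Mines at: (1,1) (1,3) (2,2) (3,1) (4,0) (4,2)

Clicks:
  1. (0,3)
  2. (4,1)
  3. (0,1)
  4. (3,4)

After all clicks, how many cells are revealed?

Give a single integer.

Click 1 (0,3) count=1: revealed 1 new [(0,3)] -> total=1
Click 2 (4,1) count=3: revealed 1 new [(4,1)] -> total=2
Click 3 (0,1) count=1: revealed 1 new [(0,1)] -> total=3
Click 4 (3,4) count=0: revealed 6 new [(2,3) (2,4) (3,3) (3,4) (4,3) (4,4)] -> total=9

Answer: 9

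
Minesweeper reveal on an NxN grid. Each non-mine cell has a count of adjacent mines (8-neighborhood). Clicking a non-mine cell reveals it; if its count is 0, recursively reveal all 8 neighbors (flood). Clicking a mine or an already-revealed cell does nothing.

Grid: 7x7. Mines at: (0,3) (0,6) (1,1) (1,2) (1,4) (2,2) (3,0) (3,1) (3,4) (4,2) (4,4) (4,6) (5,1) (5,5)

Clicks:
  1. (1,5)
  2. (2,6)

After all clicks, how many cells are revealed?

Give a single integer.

Answer: 6

Derivation:
Click 1 (1,5) count=2: revealed 1 new [(1,5)] -> total=1
Click 2 (2,6) count=0: revealed 5 new [(1,6) (2,5) (2,6) (3,5) (3,6)] -> total=6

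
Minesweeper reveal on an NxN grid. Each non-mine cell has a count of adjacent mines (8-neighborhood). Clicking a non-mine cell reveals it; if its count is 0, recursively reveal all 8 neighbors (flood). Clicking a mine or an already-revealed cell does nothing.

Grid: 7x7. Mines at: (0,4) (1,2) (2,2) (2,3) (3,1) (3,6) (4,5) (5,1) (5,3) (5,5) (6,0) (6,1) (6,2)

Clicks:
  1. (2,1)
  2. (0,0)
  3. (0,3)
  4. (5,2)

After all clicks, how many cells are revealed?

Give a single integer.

Answer: 8

Derivation:
Click 1 (2,1) count=3: revealed 1 new [(2,1)] -> total=1
Click 2 (0,0) count=0: revealed 5 new [(0,0) (0,1) (1,0) (1,1) (2,0)] -> total=6
Click 3 (0,3) count=2: revealed 1 new [(0,3)] -> total=7
Click 4 (5,2) count=4: revealed 1 new [(5,2)] -> total=8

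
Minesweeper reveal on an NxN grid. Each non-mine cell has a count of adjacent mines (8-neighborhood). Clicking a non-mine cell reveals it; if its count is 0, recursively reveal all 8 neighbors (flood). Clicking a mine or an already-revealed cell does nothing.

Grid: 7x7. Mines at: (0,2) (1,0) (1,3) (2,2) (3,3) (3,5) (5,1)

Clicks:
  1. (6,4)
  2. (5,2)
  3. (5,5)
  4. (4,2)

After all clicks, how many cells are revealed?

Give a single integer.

Answer: 15

Derivation:
Click 1 (6,4) count=0: revealed 15 new [(4,2) (4,3) (4,4) (4,5) (4,6) (5,2) (5,3) (5,4) (5,5) (5,6) (6,2) (6,3) (6,4) (6,5) (6,6)] -> total=15
Click 2 (5,2) count=1: revealed 0 new [(none)] -> total=15
Click 3 (5,5) count=0: revealed 0 new [(none)] -> total=15
Click 4 (4,2) count=2: revealed 0 new [(none)] -> total=15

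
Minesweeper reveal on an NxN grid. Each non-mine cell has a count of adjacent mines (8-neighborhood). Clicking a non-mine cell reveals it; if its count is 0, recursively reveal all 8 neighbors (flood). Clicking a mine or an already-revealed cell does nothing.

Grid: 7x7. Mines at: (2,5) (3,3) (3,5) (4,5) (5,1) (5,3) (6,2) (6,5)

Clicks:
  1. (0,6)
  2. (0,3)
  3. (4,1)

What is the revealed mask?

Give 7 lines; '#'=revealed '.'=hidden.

Answer: #######
#######
#####..
###....
###....
.......
.......

Derivation:
Click 1 (0,6) count=0: revealed 25 new [(0,0) (0,1) (0,2) (0,3) (0,4) (0,5) (0,6) (1,0) (1,1) (1,2) (1,3) (1,4) (1,5) (1,6) (2,0) (2,1) (2,2) (2,3) (2,4) (3,0) (3,1) (3,2) (4,0) (4,1) (4,2)] -> total=25
Click 2 (0,3) count=0: revealed 0 new [(none)] -> total=25
Click 3 (4,1) count=1: revealed 0 new [(none)] -> total=25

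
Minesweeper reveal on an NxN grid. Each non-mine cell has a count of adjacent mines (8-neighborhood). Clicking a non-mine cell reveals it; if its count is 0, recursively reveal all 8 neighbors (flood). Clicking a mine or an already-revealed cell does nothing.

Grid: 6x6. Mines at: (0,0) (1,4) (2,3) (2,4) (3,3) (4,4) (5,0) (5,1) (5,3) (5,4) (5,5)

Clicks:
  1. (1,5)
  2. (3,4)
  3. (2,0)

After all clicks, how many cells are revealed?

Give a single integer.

Click 1 (1,5) count=2: revealed 1 new [(1,5)] -> total=1
Click 2 (3,4) count=4: revealed 1 new [(3,4)] -> total=2
Click 3 (2,0) count=0: revealed 12 new [(1,0) (1,1) (1,2) (2,0) (2,1) (2,2) (3,0) (3,1) (3,2) (4,0) (4,1) (4,2)] -> total=14

Answer: 14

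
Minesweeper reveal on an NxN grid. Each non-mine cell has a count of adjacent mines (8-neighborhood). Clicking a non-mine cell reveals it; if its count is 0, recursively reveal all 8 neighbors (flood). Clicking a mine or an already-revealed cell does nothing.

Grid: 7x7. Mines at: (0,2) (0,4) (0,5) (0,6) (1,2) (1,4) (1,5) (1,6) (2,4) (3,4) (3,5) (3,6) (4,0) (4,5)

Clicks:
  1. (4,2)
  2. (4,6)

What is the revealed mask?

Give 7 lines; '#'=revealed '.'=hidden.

Answer: .......
.......
.###...
.###...
.####.#
#######
#######

Derivation:
Click 1 (4,2) count=0: revealed 24 new [(2,1) (2,2) (2,3) (3,1) (3,2) (3,3) (4,1) (4,2) (4,3) (4,4) (5,0) (5,1) (5,2) (5,3) (5,4) (5,5) (5,6) (6,0) (6,1) (6,2) (6,3) (6,4) (6,5) (6,6)] -> total=24
Click 2 (4,6) count=3: revealed 1 new [(4,6)] -> total=25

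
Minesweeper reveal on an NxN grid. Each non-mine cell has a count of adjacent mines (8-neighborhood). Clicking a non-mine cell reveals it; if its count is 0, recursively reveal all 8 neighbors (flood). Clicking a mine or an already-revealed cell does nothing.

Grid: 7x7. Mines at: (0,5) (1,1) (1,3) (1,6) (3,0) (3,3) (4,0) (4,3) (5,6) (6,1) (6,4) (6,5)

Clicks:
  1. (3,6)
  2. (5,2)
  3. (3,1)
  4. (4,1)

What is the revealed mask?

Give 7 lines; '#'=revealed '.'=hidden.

Click 1 (3,6) count=0: revealed 9 new [(2,4) (2,5) (2,6) (3,4) (3,5) (3,6) (4,4) (4,5) (4,6)] -> total=9
Click 2 (5,2) count=2: revealed 1 new [(5,2)] -> total=10
Click 3 (3,1) count=2: revealed 1 new [(3,1)] -> total=11
Click 4 (4,1) count=2: revealed 1 new [(4,1)] -> total=12

Answer: .......
.......
....###
.#..###
.#..###
..#....
.......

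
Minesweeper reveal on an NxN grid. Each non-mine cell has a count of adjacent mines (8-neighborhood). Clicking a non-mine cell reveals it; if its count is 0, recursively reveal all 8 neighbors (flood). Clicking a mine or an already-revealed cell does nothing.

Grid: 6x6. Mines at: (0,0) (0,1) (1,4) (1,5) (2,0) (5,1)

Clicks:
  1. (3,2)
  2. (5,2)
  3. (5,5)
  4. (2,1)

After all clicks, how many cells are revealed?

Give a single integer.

Click 1 (3,2) count=0: revealed 22 new [(1,1) (1,2) (1,3) (2,1) (2,2) (2,3) (2,4) (2,5) (3,1) (3,2) (3,3) (3,4) (3,5) (4,1) (4,2) (4,3) (4,4) (4,5) (5,2) (5,3) (5,4) (5,5)] -> total=22
Click 2 (5,2) count=1: revealed 0 new [(none)] -> total=22
Click 3 (5,5) count=0: revealed 0 new [(none)] -> total=22
Click 4 (2,1) count=1: revealed 0 new [(none)] -> total=22

Answer: 22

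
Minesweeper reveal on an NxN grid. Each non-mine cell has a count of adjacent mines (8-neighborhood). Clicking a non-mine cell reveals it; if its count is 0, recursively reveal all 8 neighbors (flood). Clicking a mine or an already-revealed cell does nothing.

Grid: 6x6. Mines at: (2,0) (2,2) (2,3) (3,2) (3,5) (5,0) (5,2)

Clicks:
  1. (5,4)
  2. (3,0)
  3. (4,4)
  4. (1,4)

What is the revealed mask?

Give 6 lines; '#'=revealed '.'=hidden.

Answer: ......
....#.
......
#.....
...###
...###

Derivation:
Click 1 (5,4) count=0: revealed 6 new [(4,3) (4,4) (4,5) (5,3) (5,4) (5,5)] -> total=6
Click 2 (3,0) count=1: revealed 1 new [(3,0)] -> total=7
Click 3 (4,4) count=1: revealed 0 new [(none)] -> total=7
Click 4 (1,4) count=1: revealed 1 new [(1,4)] -> total=8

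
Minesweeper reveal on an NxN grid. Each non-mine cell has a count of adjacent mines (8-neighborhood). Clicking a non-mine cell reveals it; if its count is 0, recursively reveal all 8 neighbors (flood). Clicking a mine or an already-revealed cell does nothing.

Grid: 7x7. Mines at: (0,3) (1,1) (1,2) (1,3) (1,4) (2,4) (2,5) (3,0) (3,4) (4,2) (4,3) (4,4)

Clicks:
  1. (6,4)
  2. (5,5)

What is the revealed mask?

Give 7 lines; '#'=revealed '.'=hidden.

Click 1 (6,4) count=0: revealed 20 new [(3,5) (3,6) (4,0) (4,1) (4,5) (4,6) (5,0) (5,1) (5,2) (5,3) (5,4) (5,5) (5,6) (6,0) (6,1) (6,2) (6,3) (6,4) (6,5) (6,6)] -> total=20
Click 2 (5,5) count=1: revealed 0 new [(none)] -> total=20

Answer: .......
.......
.......
.....##
##...##
#######
#######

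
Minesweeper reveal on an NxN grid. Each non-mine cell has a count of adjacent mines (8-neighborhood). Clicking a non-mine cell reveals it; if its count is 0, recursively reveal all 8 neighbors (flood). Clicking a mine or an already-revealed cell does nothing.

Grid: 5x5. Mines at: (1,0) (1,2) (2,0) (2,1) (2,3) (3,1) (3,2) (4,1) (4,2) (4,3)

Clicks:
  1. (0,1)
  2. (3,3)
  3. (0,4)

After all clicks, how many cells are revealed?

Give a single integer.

Answer: 6

Derivation:
Click 1 (0,1) count=2: revealed 1 new [(0,1)] -> total=1
Click 2 (3,3) count=4: revealed 1 new [(3,3)] -> total=2
Click 3 (0,4) count=0: revealed 4 new [(0,3) (0,4) (1,3) (1,4)] -> total=6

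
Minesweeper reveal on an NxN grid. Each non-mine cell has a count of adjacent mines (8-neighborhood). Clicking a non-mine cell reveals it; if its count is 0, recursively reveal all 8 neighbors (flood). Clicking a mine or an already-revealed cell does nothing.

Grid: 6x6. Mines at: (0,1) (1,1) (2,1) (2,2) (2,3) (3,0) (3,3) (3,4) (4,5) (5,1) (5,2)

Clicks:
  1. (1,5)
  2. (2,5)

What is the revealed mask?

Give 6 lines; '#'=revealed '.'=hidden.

Answer: ..####
..####
....##
......
......
......

Derivation:
Click 1 (1,5) count=0: revealed 10 new [(0,2) (0,3) (0,4) (0,5) (1,2) (1,3) (1,4) (1,5) (2,4) (2,5)] -> total=10
Click 2 (2,5) count=1: revealed 0 new [(none)] -> total=10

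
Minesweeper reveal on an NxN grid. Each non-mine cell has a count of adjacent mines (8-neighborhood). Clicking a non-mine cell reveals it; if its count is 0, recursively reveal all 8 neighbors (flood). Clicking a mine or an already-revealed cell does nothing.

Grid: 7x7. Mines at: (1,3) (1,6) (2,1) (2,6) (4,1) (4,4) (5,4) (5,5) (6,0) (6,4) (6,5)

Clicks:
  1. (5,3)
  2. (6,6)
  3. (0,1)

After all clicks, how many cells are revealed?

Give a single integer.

Click 1 (5,3) count=3: revealed 1 new [(5,3)] -> total=1
Click 2 (6,6) count=2: revealed 1 new [(6,6)] -> total=2
Click 3 (0,1) count=0: revealed 6 new [(0,0) (0,1) (0,2) (1,0) (1,1) (1,2)] -> total=8

Answer: 8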